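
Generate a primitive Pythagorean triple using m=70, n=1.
(4899, 140, 4901)

Euclid's formula: a = m² - n², b = 2mn, c = m² + n²
m = 70, n = 1
a = 70² - 1² = 4900 - 1 = 4899
b = 2 × 70 × 1 = 140
c = 70² + 1² = 4900 + 1 = 4901
Verification: 4899² + 140² = 24000201 + 19600 = 24019801 = 4901² ✓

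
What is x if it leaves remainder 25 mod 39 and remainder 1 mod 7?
64

Using Chinese Remainder Theorem:
M = 39 × 7 = 273
M1 = 7, M2 = 39
y1 = 7^(-1) mod 39 = 28
y2 = 39^(-1) mod 7 = 2
x = (25×7×28 + 1×39×2) mod 273 = 64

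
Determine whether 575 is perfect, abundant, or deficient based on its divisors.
deficient

Proper divisors of 575: sum = 1 + 5 + 23 + 25 + 115 = 169
Since 169 < 575, 575 is deficient.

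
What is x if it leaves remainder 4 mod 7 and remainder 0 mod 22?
88

Using Chinese Remainder Theorem:
M = 7 × 22 = 154
M1 = 22, M2 = 7
y1 = 22^(-1) mod 7 = 1
y2 = 7^(-1) mod 22 = 19
x = (4×22×1 + 0×7×19) mod 154 = 88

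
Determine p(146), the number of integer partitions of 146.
27517052599

p(n) counts ways to write n as a sum of positive integers (order ignored).
Euler's pentagonal recurrence: p(k) = p(k-1) + p(k-2) - p(k-5) - p(k-7) + p(k-12) + p(k-15) - ... (offsets j(3j∓1)/2, signs ++--, p(0)=1, p(<0)=0).
DP table for k = 0..145: p(0)=1, p(1)=1, p(2)=2, p(3)=3, p(4)=5, p(5)=7, p(6)=11, p(7)=15, p(8)=22, p(9)=30, p(10)=42, p(11)=56, p(12)=77, p(13)=101, p(14)=135, p(15)=176, p(16)=231, p(17)=297, p(18)=385, p(19)=490, p(20)=627, p(21)=792, p(22)=1002, p(23)=1255, p(24)=1575, p(25)=1958, p(26)=2436, p(27)=3010, p(28)=3718, p(29)=4565, p(30)=5604, p(31)=6842, p(32)=8349, p(33)=10143, p(34)=12310, p(35)=14883, p(36)=17977, p(37)=21637, p(38)=26015, p(39)=31185, p(40)=37338, p(41)=44583, p(42)=53174, p(43)=63261, p(44)=75175, p(45)=89134, p(46)=105558, p(47)=124754, p(48)=147273, p(49)=173525, p(50)=204226, p(51)=239943, p(52)=281589, p(53)=329931, p(54)=386155, p(55)=451276, p(56)=526823, p(57)=614154, p(58)=715220, p(59)=831820, p(60)=966467, p(61)=1121505, p(62)=1300156, p(63)=1505499, p(64)=1741630, p(65)=2012558, p(66)=2323520, p(67)=2679689, p(68)=3087735, p(69)=3554345, p(70)=4087968, p(71)=4697205, p(72)=5392783, p(73)=6185689, p(74)=7089500, p(75)=8118264, p(76)=9289091, p(77)=10619863, p(78)=12132164, p(79)=13848650, p(80)=15796476, p(81)=18004327, p(82)=20506255, p(83)=23338469, p(84)=26543660, p(85)=30167357, p(86)=34262962, p(87)=38887673, p(88)=44108109, p(89)=49995925, p(90)=56634173, p(91)=64112359, p(92)=72533807, p(93)=82010177, p(94)=92669720, p(95)=104651419, p(96)=118114304, p(97)=133230930, p(98)=150198136, p(99)=169229875, p(100)=190569292, p(101)=214481126, p(102)=241265379, p(103)=271248950, p(104)=304801365, p(105)=342325709, p(106)=384276336, p(107)=431149389, p(108)=483502844, p(109)=541946240, p(110)=607163746, p(111)=679903203, p(112)=761002156, p(113)=851376628, p(114)=952050665, p(115)=1064144451, p(116)=1188908248, p(117)=1327710076, p(118)=1482074143, p(119)=1653668665, p(120)=1844349560, p(121)=2056148051, p(122)=2291320912, p(123)=2552338241, p(124)=2841940500, p(125)=3163127352, p(126)=3519222692, p(127)=3913864295, p(128)=4351078600, p(129)=4835271870, p(130)=5371315400, p(131)=5964539504, p(132)=6620830889, p(133)=7346629512, p(134)=8149040695, p(135)=9035836076, p(136)=10015581680, p(137)=11097645016, p(138)=12292341831, p(139)=13610949895, p(140)=15065878135, p(141)=16670689208, p(142)=18440293320, p(143)=20390982757, p(144)=22540654445, p(145)=24908858009.
Final step: p(146) = p(145) + p(144) - p(141) - p(139) + p(134) + p(131) - p(124) - p(120) + p(111) + p(106) - p(95) - p(89) + p(76) + p(69) - p(54) - p(46) + p(29) + p(20) - p(1)
= 24908858009 + 22540654445 - 16670689208 - 13610949895 + 8149040695 + 5964539504 - 2841940500 - 1844349560 + 679903203 + 384276336 - 104651419 - 49995925 + 9289091 + 3554345 - 386155 - 105558 + 4565 + 627 - 1
= 27517052599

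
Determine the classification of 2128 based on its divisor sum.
abundant

Proper divisors of 2128: sum = 1 + 2 + 4 + 7 + 8 + 14 + 16 + 19 + ... + 266 + 304 + 532 + 1064 (19 divisors) = 2832
Since 2832 > 2128, 2128 is abundant.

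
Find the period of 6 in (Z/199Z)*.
198

199 is prime, so ord(6) divides φ(199) = 198.
Divisors of 198: 1, 2, 3, 6, 9, 11, 18, 22, 33, 66, 99, 198.
Repeated squaring: 6^1 ≡ 6, 6^2 ≡ 36, 6^4 ≡ 102, 6^8 ≡ 56, 6^16 ≡ 151, 6^32 ≡ 115, 6^64 ≡ 91, 6^128 ≡ 122 (mod 199).
Test 6^d mod 199 for each divisor d in increasing order:
6^1 ≡ 6
6^2 ≡ 36
6^3 = 6^2·6^1 ≡ 17
6^6 = 6^4·6^2 ≡ 90
6^9 = 6^8·6^1 ≡ 137
6^11 = 6^8·6^2·6^1 ≡ 156
6^18 = 6^16·6^2 ≡ 63
6^22 = 6^16·6^4·6^2 ≡ 58
6^33 = 6^32·6^1 ≡ 93
6^66 = 6^64·6^2 ≡ 92
6^99 = 6^64·6^32·6^2·6^1 ≡ 198
6^198 = 6^128·6^64·6^4·6^2 ≡ 1  ← first divisor giving 1
The order is 198.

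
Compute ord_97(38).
96

97 is prime, so ord(38) divides φ(97) = 96.
Divisors of 96: 1, 2, 3, 4, 6, 8, 12, 16, 24, 32, 48, 96.
Repeated squaring: 38^1 ≡ 38, 38^2 ≡ 86, 38^4 ≡ 24, 38^8 ≡ 91, 38^16 ≡ 36, 38^32 ≡ 35, 38^64 ≡ 61 (mod 97).
Test 38^d mod 97 for each divisor d in increasing order:
38^1 ≡ 38
38^2 ≡ 86
38^3 = 38^2·38^1 ≡ 67
38^4 ≡ 24
38^6 = 38^4·38^2 ≡ 27
38^8 ≡ 91
38^12 = 38^8·38^4 ≡ 50
38^16 ≡ 36
38^24 = 38^16·38^8 ≡ 75
38^32 ≡ 35
38^48 = 38^32·38^16 ≡ 96
38^96 = 38^64·38^32 ≡ 1  ← first divisor giving 1
The order is 96.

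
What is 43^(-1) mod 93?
13

gcd(43, 93) = 1, so the inverse exists.
Extended Euclidean algorithm on (93, 43):
93 = 2 × 43 + 7  ⟹  7 = (1)·93 + (-2)·43
43 = 6 × 7 + 1  ⟹  1 = (-6)·93 + (13)·43
So (13)·43 ≡ 1 (mod 93), i.e. 43^(-1) ≡ 13 (mod 93).
Check: 43 × 13 = 559 ≡ 1 (mod 93)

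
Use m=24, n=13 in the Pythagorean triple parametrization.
(407, 624, 745)

Euclid's formula: a = m² - n², b = 2mn, c = m² + n²
m = 24, n = 13
a = 24² - 13² = 576 - 169 = 407
b = 2 × 24 × 13 = 624
c = 24² + 13² = 576 + 169 = 745
Verification: 407² + 624² = 165649 + 389376 = 555025 = 745² ✓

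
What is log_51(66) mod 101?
17

Baby-step giant-step with step n = ⌈√101⌉ = 11.
Baby steps 51^j mod 101 (j:value) for j=0..10: 0:1, 1:51, 2:76, 3:38, 4:19, 5:60, 6:30, 7:15, 8:58, 9:29, 10:65.
Giant-step multiplier: 51^(-11) ≡ 51^(100-11) = 51^89 ≡ 28 (mod 101).
Giant steps γ_i = 66·28^i mod 101: γ_0=66, γ_1=30 (in table at j=6).
x = i·n + j = 1·11 + 6 = 17.
Check: 51^17 ≡ 66 (mod 101).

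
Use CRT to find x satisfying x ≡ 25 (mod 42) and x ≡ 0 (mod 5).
25

Using Chinese Remainder Theorem:
M = 42 × 5 = 210
M1 = 5, M2 = 42
y1 = 5^(-1) mod 42 = 17
y2 = 42^(-1) mod 5 = 3
x = (25×5×17 + 0×42×3) mod 210 = 25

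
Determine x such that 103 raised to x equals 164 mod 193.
81

Baby-step giant-step with step n = ⌈√193⌉ = 14.
Baby steps 103^j mod 193 (j:value) for j=0..13: 0:1, 1:103, 2:187, 3:154, 4:36, 5:41, 6:170, 7:140, 8:138, 9:125, 10:137, 11:22, 12:143, 13:61.
Giant-step multiplier: 103^(-14) ≡ 103^(192-14) = 103^178 ≡ 92 (mod 193).
Giant steps γ_i = 164·92^i mod 193: γ_0=164, γ_1=34, γ_2=40, γ_3=13, γ_4=38, γ_5=22 (in table at j=11).
x = i·n + j = 5·14 + 11 = 81.
Check: 103^81 ≡ 164 (mod 193).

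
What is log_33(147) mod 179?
8

Baby-step giant-step with step n = ⌈√179⌉ = 14.
Baby steps 33^j mod 179 (j:value) for j=0..13: 0:1, 1:33, 2:15, 3:137, 4:46, 5:86, 6:153, 7:37, 8:147, 9:18, 10:57, 11:91, 12:139, 13:112.
h = 147 is already in the table at j=8, so x = 8.
Check: 33^8 ≡ 147 (mod 179).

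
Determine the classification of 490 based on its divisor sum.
abundant

Proper divisors of 490: sum = 1 + 2 + 5 + 7 + 10 + 14 + 35 + 49 + 70 + 98 + 245 = 536
Since 536 > 490, 490 is abundant.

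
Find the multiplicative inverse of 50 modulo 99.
2

gcd(50, 99) = 1, so the inverse exists.
Extended Euclidean algorithm on (99, 50):
99 = 1 × 50 + 49  ⟹  49 = (1)·99 + (-1)·50
50 = 1 × 49 + 1  ⟹  1 = (-1)·99 + (2)·50
So (2)·50 ≡ 1 (mod 99), i.e. 50^(-1) ≡ 2 (mod 99).
Check: 50 × 2 = 100 ≡ 1 (mod 99)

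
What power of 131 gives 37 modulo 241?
161

Baby-step giant-step with step n = ⌈√241⌉ = 16.
Baby steps 131^j mod 241 (j:value) for j=0..15: 0:1, 1:131, 2:50, 3:43, 4:90, 5:222, 6:162, 7:14, 8:147, 9:218, 10:120, 11:55, 12:216, 13:99, 14:196, 15:130.
Giant-step multiplier: 131^(-16) ≡ 131^(240-16) = 131^224 ≡ 119 (mod 241).
Giant steps γ_i = 37·119^i mod 241: γ_0=37, γ_1=65, γ_2=23, γ_3=86, γ_4=112, γ_5=73, γ_6=11, γ_7=104, γ_8=85, γ_9=234, γ_10=131 (in table at j=1).
x = i·n + j = 10·16 + 1 = 161.
Check: 131^161 ≡ 37 (mod 241).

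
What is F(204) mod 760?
8

Matrix identity: Q^n = [[F_(n+1), F_n], [F_n, F_(n-1)]] with Q = [[1,1],[1,0]].
n = 204 = 11001100₂. Square-and-multiply, entries mod 760:
Q^1 = [[1,1],[1,0]]
Q^3 = (Q^1)²·Q = [[3,2],[2,1]]
Q^6 = (Q^3)² = [[13,8],[8,5]]
Q^12 = (Q^6)² = [[233,144],[144,89]]
Q^25 = (Q^12)²·Q = [[553,545],[545,8]]
Q^51 = (Q^25)²·Q = [[379,154],[154,225]]
Q^102 = (Q^51)² = [[157,296],[296,621]]
Q^204 = (Q^102)² = [[545,8],[8,537]]
F_204 mod 760 = Q^204[0][1] = 8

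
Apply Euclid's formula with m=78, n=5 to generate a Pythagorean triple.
(6059, 780, 6109)

Euclid's formula: a = m² - n², b = 2mn, c = m² + n²
m = 78, n = 5
a = 78² - 5² = 6084 - 25 = 6059
b = 2 × 78 × 5 = 780
c = 78² + 5² = 6084 + 25 = 6109
Verification: 6059² + 780² = 36711481 + 608400 = 37319881 = 6109² ✓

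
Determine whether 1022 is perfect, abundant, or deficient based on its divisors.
deficient

Proper divisors of 1022: sum = 1 + 2 + 7 + 14 + 73 + 146 + 511 = 754
Since 754 < 1022, 1022 is deficient.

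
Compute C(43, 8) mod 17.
9

Using Lucas' theorem:
Write n=43 and k=8 in base 17:
n in base 17: [2, 9]
k in base 17: [0, 8]
C(43,8) mod 17 = ∏ C(n_i, k_i) mod 17
Digit binomials (mod 17): C(2,0) = 1; C(9,8) = 9
Product: 1 × 9 = 9 ≡ 9 (mod 17)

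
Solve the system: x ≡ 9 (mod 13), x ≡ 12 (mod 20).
152

Using Chinese Remainder Theorem:
M = 13 × 20 = 260
M1 = 20, M2 = 13
y1 = 20^(-1) mod 13 = 2
y2 = 13^(-1) mod 20 = 17
x = (9×20×2 + 12×13×17) mod 260 = 152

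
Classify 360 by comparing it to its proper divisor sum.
abundant

Proper divisors of 360: sum = 1 + 2 + 3 + 4 + 5 + 6 + 8 + 9 + ... + 72 + 90 + 120 + 180 (23 divisors) = 810
Since 810 > 360, 360 is abundant.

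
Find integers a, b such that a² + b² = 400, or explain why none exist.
0² + 20² (a=0, b=20)

Factorization: 400 = 2^4 × 5^2
By Fermat: n is sum of two squares iff every prime p ≡ 3 (mod 4) appears to even power.
All primes ≡ 3 (mod 4) appear to even power.
Search a = 0, 1, 2, … for 400 - a² a perfect square: first hit at a = 0: 400 - 0 = 400 = 20².
400 = 0² + 20² = 0 + 400 ✓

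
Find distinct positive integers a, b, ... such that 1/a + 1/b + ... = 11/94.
1/9 + 1/170 + 1/35955

Greedy algorithm:
11/94: ceiling(94/11) = 9, use 1/9
5/846: ceiling(846/5) = 170, use 1/170
1/35955: ceiling(35955/1) = 35955, use 1/35955
Result: 11/94 = 1/9 + 1/170 + 1/35955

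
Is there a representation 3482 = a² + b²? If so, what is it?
1² + 59² (a=1, b=59)

Factorization: 3482 = 2 × 1741
By Fermat: n is sum of two squares iff every prime p ≡ 3 (mod 4) appears to even power.
All primes ≡ 3 (mod 4) appear to even power.
Search a = 0, 1, 2, … for 3482 - a² a perfect square: first hit at a = 1: 3482 - 1 = 3481 = 59².
3482 = 1² + 59² = 1 + 3481 ✓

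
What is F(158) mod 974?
571

Matrix identity: Q^n = [[F_(n+1), F_n], [F_n, F_(n-1)]] with Q = [[1,1],[1,0]].
n = 158 = 10011110₂. Square-and-multiply, entries mod 974:
Q^1 = [[1,1],[1,0]]
Q^2 = (Q^1)² = [[2,1],[1,1]]
Q^4 = (Q^2)² = [[5,3],[3,2]]
Q^9 = (Q^4)²·Q = [[55,34],[34,21]]
Q^19 = (Q^9)²·Q = [[921,285],[285,636]]
Q^39 = (Q^19)²·Q = [[845,270],[270,575]]
Q^79 = (Q^39)²·Q = [[551,907],[907,618]]
Q^158 = (Q^79)² = [[306,571],[571,709]]
F_158 mod 974 = Q^158[0][1] = 571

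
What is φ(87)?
56

87 = 3 × 29
φ(n) = n × ∏(1 - 1/p) for each prime p dividing n
φ(87) = 87 × (1 - 1/3) × (1 - 1/29) = 56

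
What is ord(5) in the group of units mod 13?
4

13 is prime, so ord(5) divides φ(13) = 12.
Divisors of 12: 1, 2, 3, 4, 6, 12.
Repeated squaring: 5^1 ≡ 5, 5^2 ≡ 12, 5^4 ≡ 1, 5^8 ≡ 1 (mod 13).
Test 5^d mod 13 for each divisor d in increasing order:
5^1 ≡ 5
5^2 ≡ 12
5^3 = 5^2·5^1 ≡ 8
5^4 ≡ 1  ← first divisor giving 1
The order is 4.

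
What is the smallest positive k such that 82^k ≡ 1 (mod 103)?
51

103 is prime, so ord(82) divides φ(103) = 102.
Divisors of 102: 1, 2, 3, 6, 17, 34, 51, 102.
Repeated squaring: 82^1 ≡ 82, 82^2 ≡ 29, 82^4 ≡ 17, 82^8 ≡ 83, 82^16 ≡ 91, 82^32 ≡ 41, 82^64 ≡ 33 (mod 103).
Test 82^d mod 103 for each divisor d in increasing order:
82^1 ≡ 82
82^2 ≡ 29
82^3 = 82^2·82^1 ≡ 9
82^6 = 82^4·82^2 ≡ 81
82^17 = 82^16·82^1 ≡ 46
82^34 = 82^32·82^2 ≡ 56
82^51 = 82^32·82^16·82^2·82^1 ≡ 1  ← first divisor giving 1
The order is 51.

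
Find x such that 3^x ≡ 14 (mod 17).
9

Baby-step giant-step with step n = ⌈√17⌉ = 5.
Baby steps 3^j mod 17 (j:value) for j=0..4: 0:1, 1:3, 2:9, 3:10, 4:13.
Giant-step multiplier: 3^(-5) ≡ 3^(16-5) = 3^11 ≡ 7 (mod 17).
Giant steps γ_i = 14·7^i mod 17: γ_0=14, γ_1=13 (in table at j=4).
x = i·n + j = 1·5 + 4 = 9.
Check: 3^9 ≡ 14 (mod 17).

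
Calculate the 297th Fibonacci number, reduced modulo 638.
2

Matrix identity: Q^n = [[F_(n+1), F_n], [F_n, F_(n-1)]] with Q = [[1,1],[1,0]].
n = 297 = 100101001₂. Square-and-multiply, entries mod 638:
Q^1 = [[1,1],[1,0]]
Q^2 = (Q^1)² = [[2,1],[1,1]]
Q^4 = (Q^2)² = [[5,3],[3,2]]
Q^9 = (Q^4)²·Q = [[55,34],[34,21]]
Q^18 = (Q^9)² = [[353,32],[32,321]]
Q^37 = (Q^18)²·Q = [[461,585],[585,514]]
Q^74 = (Q^37)² = [[324,3],[3,321]]
Q^148 = (Q^74)² = [[353,21],[21,332]]
Q^297 = (Q^148)²·Q = [[351,2],[2,349]]
F_297 mod 638 = Q^297[0][1] = 2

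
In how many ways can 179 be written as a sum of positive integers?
625846753120

p(n) counts ways to write n as a sum of positive integers (order ignored).
Euler's pentagonal recurrence: p(k) = p(k-1) + p(k-2) - p(k-5) - p(k-7) + p(k-12) + p(k-15) - ... (offsets j(3j∓1)/2, signs ++--, p(0)=1, p(<0)=0).
DP table for k = 0..178: p(0)=1, p(1)=1, p(2)=2, p(3)=3, p(4)=5, p(5)=7, p(6)=11, p(7)=15, p(8)=22, p(9)=30, p(10)=42, p(11)=56, p(12)=77, p(13)=101, p(14)=135, p(15)=176, p(16)=231, p(17)=297, p(18)=385, p(19)=490, p(20)=627, p(21)=792, p(22)=1002, p(23)=1255, p(24)=1575, p(25)=1958, p(26)=2436, p(27)=3010, p(28)=3718, p(29)=4565, p(30)=5604, p(31)=6842, p(32)=8349, p(33)=10143, p(34)=12310, p(35)=14883, p(36)=17977, p(37)=21637, p(38)=26015, p(39)=31185, p(40)=37338, p(41)=44583, p(42)=53174, p(43)=63261, p(44)=75175, p(45)=89134, p(46)=105558, p(47)=124754, p(48)=147273, p(49)=173525, p(50)=204226, p(51)=239943, p(52)=281589, p(53)=329931, p(54)=386155, p(55)=451276, p(56)=526823, p(57)=614154, p(58)=715220, p(59)=831820, p(60)=966467, p(61)=1121505, p(62)=1300156, p(63)=1505499, p(64)=1741630, p(65)=2012558, p(66)=2323520, p(67)=2679689, p(68)=3087735, p(69)=3554345, p(70)=4087968, p(71)=4697205, p(72)=5392783, p(73)=6185689, p(74)=7089500, p(75)=8118264, p(76)=9289091, p(77)=10619863, p(78)=12132164, p(79)=13848650, p(80)=15796476, p(81)=18004327, p(82)=20506255, p(83)=23338469, p(84)=26543660, p(85)=30167357, p(86)=34262962, p(87)=38887673, p(88)=44108109, p(89)=49995925, p(90)=56634173, p(91)=64112359, p(92)=72533807, p(93)=82010177, p(94)=92669720, p(95)=104651419, p(96)=118114304, p(97)=133230930, p(98)=150198136, p(99)=169229875, p(100)=190569292, p(101)=214481126, p(102)=241265379, p(103)=271248950, p(104)=304801365, p(105)=342325709, p(106)=384276336, p(107)=431149389, p(108)=483502844, p(109)=541946240, p(110)=607163746, p(111)=679903203, p(112)=761002156, p(113)=851376628, p(114)=952050665, p(115)=1064144451, p(116)=1188908248, p(117)=1327710076, p(118)=1482074143, p(119)=1653668665, p(120)=1844349560, p(121)=2056148051, p(122)=2291320912, p(123)=2552338241, p(124)=2841940500, p(125)=3163127352, p(126)=3519222692, p(127)=3913864295, p(128)=4351078600, p(129)=4835271870, p(130)=5371315400, p(131)=5964539504, p(132)=6620830889, p(133)=7346629512, p(134)=8149040695, p(135)=9035836076, p(136)=10015581680, p(137)=11097645016, p(138)=12292341831, p(139)=13610949895, p(140)=15065878135, p(141)=16670689208, p(142)=18440293320, p(143)=20390982757, p(144)=22540654445, p(145)=24908858009, p(146)=27517052599, p(147)=30388671978, p(148)=33549419497, p(149)=37027355200, p(150)=40853235313, p(151)=45060624582, p(152)=49686288421, p(153)=54770336324, p(154)=60356673280, p(155)=66493182097, p(156)=73232243759, p(157)=80630964769, p(158)=88751778802, p(159)=97662728555, p(160)=107438159466, p(161)=118159068427, p(162)=129913904637, p(163)=142798995930, p(164)=156919475295, p(165)=172389800255, p(166)=189334822579, p(167)=207890420102, p(168)=228204732751, p(169)=250438925115, p(170)=274768617130, p(171)=301384802048, p(172)=330495499613, p(173)=362326859895, p(174)=397125074750, p(175)=435157697830, p(176)=476715857290, p(177)=522115831195, p(178)=571701605655.
Final step: p(179) = p(178) + p(177) - p(174) - p(172) + p(167) + p(164) - p(157) - p(153) + p(144) + p(139) - p(128) - p(122) + p(109) + p(102) - p(87) - p(79) + p(62) + p(53) - p(34) - p(24) + p(3)
= 571701605655 + 522115831195 - 397125074750 - 330495499613 + 207890420102 + 156919475295 - 80630964769 - 54770336324 + 22540654445 + 13610949895 - 4351078600 - 2291320912 + 541946240 + 241265379 - 38887673 - 13848650 + 1300156 + 329931 - 12310 - 1575 + 3
= 625846753120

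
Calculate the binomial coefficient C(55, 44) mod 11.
5

Using Lucas' theorem:
Write n=55 and k=44 in base 11:
n in base 11: [5, 0]
k in base 11: [4, 0]
C(55,44) mod 11 = ∏ C(n_i, k_i) mod 11
Digit binomials (mod 11): C(5,4) = 5; C(0,0) = 1
Product: 5 × 1 = 5 ≡ 5 (mod 11)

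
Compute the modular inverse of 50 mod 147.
50

gcd(50, 147) = 1, so the inverse exists.
Extended Euclidean algorithm on (147, 50):
147 = 2 × 50 + 47  ⟹  47 = (1)·147 + (-2)·50
50 = 1 × 47 + 3  ⟹  3 = (-1)·147 + (3)·50
47 = 15 × 3 + 2  ⟹  2 = (16)·147 + (-47)·50
3 = 1 × 2 + 1  ⟹  1 = (-17)·147 + (50)·50
So (50)·50 ≡ 1 (mod 147), i.e. 50^(-1) ≡ 50 (mod 147).
Check: 50 × 50 = 2500 ≡ 1 (mod 147)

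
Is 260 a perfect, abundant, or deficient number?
abundant

Proper divisors of 260: sum = 1 + 2 + 4 + 5 + 10 + 13 + 20 + 26 + 52 + 65 + 130 = 328
Since 328 > 260, 260 is abundant.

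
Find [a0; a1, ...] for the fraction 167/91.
[1; 1, 5, 15]

Euclidean algorithm steps:
167 = 1 × 91 + 76
91 = 1 × 76 + 15
76 = 5 × 15 + 1
15 = 15 × 1 + 0
Continued fraction: [1; 1, 5, 15]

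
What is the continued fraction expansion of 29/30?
[0; 1, 29]

Euclidean algorithm steps:
29 = 0 × 30 + 29
30 = 1 × 29 + 1
29 = 29 × 1 + 0
Continued fraction: [0; 1, 29]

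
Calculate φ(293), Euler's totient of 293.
292

293 = 293
φ(n) = n × ∏(1 - 1/p) for each prime p dividing n
φ(293) = 293 × (1 - 1/293) = 292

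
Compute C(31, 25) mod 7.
0

Using Lucas' theorem:
Write n=31 and k=25 in base 7:
n in base 7: [4, 3]
k in base 7: [3, 4]
C(31,25) mod 7 = ∏ C(n_i, k_i) mod 7
Digit binomials (mod 7): C(4,3) = 4; C(3,4) = 0 (k_i > n_i)
Product: 4 × 0 = 0 ≡ 0 (mod 7)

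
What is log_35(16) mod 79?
70

Baby-step giant-step with step n = ⌈√79⌉ = 9.
Baby steps 35^j mod 79 (j:value) for j=0..8: 0:1, 1:35, 2:40, 3:57, 4:20, 5:68, 6:10, 7:34, 8:5.
Giant-step multiplier: 35^(-9) ≡ 35^(78-9) = 35^69 ≡ 14 (mod 79).
Giant steps γ_i = 16·14^i mod 79: γ_0=16, γ_1=66, γ_2=55, γ_3=59, γ_4=36, γ_5=30, γ_6=25, γ_7=34 (in table at j=7).
x = i·n + j = 7·9 + 7 = 70.
Check: 35^70 ≡ 16 (mod 79).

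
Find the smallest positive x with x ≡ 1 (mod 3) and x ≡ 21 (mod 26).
73

Using Chinese Remainder Theorem:
M = 3 × 26 = 78
M1 = 26, M2 = 3
y1 = 26^(-1) mod 3 = 2
y2 = 3^(-1) mod 26 = 9
x = (1×26×2 + 21×3×9) mod 78 = 73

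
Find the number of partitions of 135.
9035836076

p(n) counts ways to write n as a sum of positive integers (order ignored).
Euler's pentagonal recurrence: p(k) = p(k-1) + p(k-2) - p(k-5) - p(k-7) + p(k-12) + p(k-15) - ... (offsets j(3j∓1)/2, signs ++--, p(0)=1, p(<0)=0).
DP table for k = 0..134: p(0)=1, p(1)=1, p(2)=2, p(3)=3, p(4)=5, p(5)=7, p(6)=11, p(7)=15, p(8)=22, p(9)=30, p(10)=42, p(11)=56, p(12)=77, p(13)=101, p(14)=135, p(15)=176, p(16)=231, p(17)=297, p(18)=385, p(19)=490, p(20)=627, p(21)=792, p(22)=1002, p(23)=1255, p(24)=1575, p(25)=1958, p(26)=2436, p(27)=3010, p(28)=3718, p(29)=4565, p(30)=5604, p(31)=6842, p(32)=8349, p(33)=10143, p(34)=12310, p(35)=14883, p(36)=17977, p(37)=21637, p(38)=26015, p(39)=31185, p(40)=37338, p(41)=44583, p(42)=53174, p(43)=63261, p(44)=75175, p(45)=89134, p(46)=105558, p(47)=124754, p(48)=147273, p(49)=173525, p(50)=204226, p(51)=239943, p(52)=281589, p(53)=329931, p(54)=386155, p(55)=451276, p(56)=526823, p(57)=614154, p(58)=715220, p(59)=831820, p(60)=966467, p(61)=1121505, p(62)=1300156, p(63)=1505499, p(64)=1741630, p(65)=2012558, p(66)=2323520, p(67)=2679689, p(68)=3087735, p(69)=3554345, p(70)=4087968, p(71)=4697205, p(72)=5392783, p(73)=6185689, p(74)=7089500, p(75)=8118264, p(76)=9289091, p(77)=10619863, p(78)=12132164, p(79)=13848650, p(80)=15796476, p(81)=18004327, p(82)=20506255, p(83)=23338469, p(84)=26543660, p(85)=30167357, p(86)=34262962, p(87)=38887673, p(88)=44108109, p(89)=49995925, p(90)=56634173, p(91)=64112359, p(92)=72533807, p(93)=82010177, p(94)=92669720, p(95)=104651419, p(96)=118114304, p(97)=133230930, p(98)=150198136, p(99)=169229875, p(100)=190569292, p(101)=214481126, p(102)=241265379, p(103)=271248950, p(104)=304801365, p(105)=342325709, p(106)=384276336, p(107)=431149389, p(108)=483502844, p(109)=541946240, p(110)=607163746, p(111)=679903203, p(112)=761002156, p(113)=851376628, p(114)=952050665, p(115)=1064144451, p(116)=1188908248, p(117)=1327710076, p(118)=1482074143, p(119)=1653668665, p(120)=1844349560, p(121)=2056148051, p(122)=2291320912, p(123)=2552338241, p(124)=2841940500, p(125)=3163127352, p(126)=3519222692, p(127)=3913864295, p(128)=4351078600, p(129)=4835271870, p(130)=5371315400, p(131)=5964539504, p(132)=6620830889, p(133)=7346629512, p(134)=8149040695.
Final step: p(135) = p(134) + p(133) - p(130) - p(128) + p(123) + p(120) - p(113) - p(109) + p(100) + p(95) - p(84) - p(78) + p(65) + p(58) - p(43) - p(35) + p(18) + p(9)
= 8149040695 + 7346629512 - 5371315400 - 4351078600 + 2552338241 + 1844349560 - 851376628 - 541946240 + 190569292 + 104651419 - 26543660 - 12132164 + 2012558 + 715220 - 63261 - 14883 + 385 + 30
= 9035836076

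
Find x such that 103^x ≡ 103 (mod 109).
1

Baby-step giant-step with step n = ⌈√109⌉ = 11.
Baby steps 103^j mod 109 (j:value) for j=0..10: 0:1, 1:103, 2:36, 3:2, 4:97, 5:72, 6:4, 7:85, 8:35, 9:8, 10:61.
h = 103 is already in the table at j=1, so x = 1.
Check: 103^1 ≡ 103 (mod 109).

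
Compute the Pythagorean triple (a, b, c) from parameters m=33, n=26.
(413, 1716, 1765)

Euclid's formula: a = m² - n², b = 2mn, c = m² + n²
m = 33, n = 26
a = 33² - 26² = 1089 - 676 = 413
b = 2 × 33 × 26 = 1716
c = 33² + 26² = 1089 + 676 = 1765
Verification: 413² + 1716² = 170569 + 2944656 = 3115225 = 1765² ✓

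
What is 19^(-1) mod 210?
199

gcd(19, 210) = 1, so the inverse exists.
Extended Euclidean algorithm on (210, 19):
210 = 11 × 19 + 1  ⟹  1 = (1)·210 + (-11)·19
So (-11)·19 ≡ 1 (mod 210), i.e. 19^(-1) ≡ -11 ≡ 199 (mod 210).
Check: 19 × 199 = 3781 ≡ 1 (mod 210)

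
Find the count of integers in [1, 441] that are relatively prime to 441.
252

441 = 3^2 × 7^2
φ(n) = n × ∏(1 - 1/p) for each prime p dividing n
φ(441) = 441 × (1 - 1/3) × (1 - 1/7) = 252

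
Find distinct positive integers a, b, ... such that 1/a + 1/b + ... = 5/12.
1/3 + 1/12

Greedy algorithm:
5/12: ceiling(12/5) = 3, use 1/3
1/12: ceiling(12/1) = 12, use 1/12
Result: 5/12 = 1/3 + 1/12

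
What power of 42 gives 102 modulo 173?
19

Baby-step giant-step with step n = ⌈√173⌉ = 14.
Baby steps 42^j mod 173 (j:value) for j=0..13: 0:1, 1:42, 2:34, 3:44, 4:118, 5:112, 6:33, 7:2, 8:84, 9:68, 10:88, 11:63, 12:51, 13:66.
Giant-step multiplier: 42^(-14) ≡ 42^(172-14) = 42^158 ≡ 130 (mod 173).
Giant steps γ_i = 102·130^i mod 173: γ_0=102, γ_1=112 (in table at j=5).
x = i·n + j = 1·14 + 5 = 19.
Check: 42^19 ≡ 102 (mod 173).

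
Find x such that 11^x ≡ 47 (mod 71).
59

Baby-step giant-step with step n = ⌈√71⌉ = 9.
Baby steps 11^j mod 71 (j:value) for j=0..8: 0:1, 1:11, 2:50, 3:53, 4:15, 5:23, 6:40, 7:14, 8:12.
Giant-step multiplier: 11^(-9) ≡ 11^(70-9) = 11^61 ≡ 7 (mod 71).
Giant steps γ_i = 47·7^i mod 71: γ_0=47, γ_1=45, γ_2=31, γ_3=4, γ_4=28, γ_5=54, γ_6=23 (in table at j=5).
x = i·n + j = 6·9 + 5 = 59.
Check: 11^59 ≡ 47 (mod 71).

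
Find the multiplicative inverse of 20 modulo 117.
41

gcd(20, 117) = 1, so the inverse exists.
Extended Euclidean algorithm on (117, 20):
117 = 5 × 20 + 17  ⟹  17 = (1)·117 + (-5)·20
20 = 1 × 17 + 3  ⟹  3 = (-1)·117 + (6)·20
17 = 5 × 3 + 2  ⟹  2 = (6)·117 + (-35)·20
3 = 1 × 2 + 1  ⟹  1 = (-7)·117 + (41)·20
So (41)·20 ≡ 1 (mod 117), i.e. 20^(-1) ≡ 41 (mod 117).
Check: 20 × 41 = 820 ≡ 1 (mod 117)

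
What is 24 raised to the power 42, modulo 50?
26

Repeated squaring. Binary of 42 = 101010.
24^1 ≡ 24 (mod 50); 24^2 ≡ 26 (mod 50); 24^4 ≡ 26 (mod 50); 24^8 ≡ 26 (mod 50); 24^16 ≡ 26 (mod 50); 24^32 ≡ 26 (mod 50)
24^42 = 24^2 × 24^8 × 24^32 ≡ 26 (mod 50)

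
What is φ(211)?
210

211 = 211
φ(n) = n × ∏(1 - 1/p) for each prime p dividing n
φ(211) = 211 × (1 - 1/211) = 210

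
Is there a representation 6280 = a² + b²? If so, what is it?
14² + 78² (a=14, b=78)

Factorization: 6280 = 2^3 × 5 × 157
By Fermat: n is sum of two squares iff every prime p ≡ 3 (mod 4) appears to even power.
All primes ≡ 3 (mod 4) appear to even power.
Search a = 0, 1, 2, … for 6280 - a² a perfect square: first hit at a = 14: 6280 - 196 = 6084 = 78².
6280 = 14² + 78² = 196 + 6084 ✓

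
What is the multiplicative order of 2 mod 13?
12

13 is prime, so ord(2) divides φ(13) = 12.
Divisors of 12: 1, 2, 3, 4, 6, 12.
Repeated squaring: 2^1 ≡ 2, 2^2 ≡ 4, 2^4 ≡ 3, 2^8 ≡ 9 (mod 13).
Test 2^d mod 13 for each divisor d in increasing order:
2^1 ≡ 2
2^2 ≡ 4
2^3 = 2^2·2^1 ≡ 8
2^4 ≡ 3
2^6 = 2^4·2^2 ≡ 12
2^12 = 2^8·2^4 ≡ 1  ← first divisor giving 1
The order is 12.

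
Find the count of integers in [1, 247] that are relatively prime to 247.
216

247 = 13 × 19
φ(n) = n × ∏(1 - 1/p) for each prime p dividing n
φ(247) = 247 × (1 - 1/13) × (1 - 1/19) = 216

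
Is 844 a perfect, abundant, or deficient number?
deficient

Proper divisors of 844: sum = 1 + 2 + 4 + 211 + 422 = 640
Since 640 < 844, 844 is deficient.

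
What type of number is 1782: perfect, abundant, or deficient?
abundant

Proper divisors of 1782: sum = 1 + 2 + 3 + 6 + 9 + 11 + 18 + 22 + ... + 198 + 297 + 594 + 891 (19 divisors) = 2574
Since 2574 > 1782, 1782 is abundant.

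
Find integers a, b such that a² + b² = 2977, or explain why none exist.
24² + 49² (a=24, b=49)

Factorization: 2977 = 13 × 229
By Fermat: n is sum of two squares iff every prime p ≡ 3 (mod 4) appears to even power.
All primes ≡ 3 (mod 4) appear to even power.
Search a = 0, 1, 2, … for 2977 - a² a perfect square: first hit at a = 24: 2977 - 576 = 2401 = 49².
2977 = 24² + 49² = 576 + 2401 ✓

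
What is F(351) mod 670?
514

Matrix identity: Q^n = [[F_(n+1), F_n], [F_n, F_(n-1)]] with Q = [[1,1],[1,0]].
n = 351 = 101011111₂. Square-and-multiply, entries mod 670:
Q^1 = [[1,1],[1,0]]
Q^2 = (Q^1)² = [[2,1],[1,1]]
Q^5 = (Q^2)²·Q = [[8,5],[5,3]]
Q^10 = (Q^5)² = [[89,55],[55,34]]
Q^21 = (Q^10)²·Q = [[291,226],[226,65]]
Q^43 = (Q^21)²·Q = [[473,417],[417,56]]
Q^87 = (Q^43)²·Q = [[471,308],[308,163]]
Q^175 = (Q^87)²·Q = [[97,465],[465,302]]
Q^351 = (Q^175)²·Q = [[459,514],[514,615]]
F_351 mod 670 = Q^351[0][1] = 514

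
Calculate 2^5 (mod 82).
32

Repeated squaring. Binary of 5 = 101.
2^1 ≡ 2 (mod 82); 2^2 ≡ 4 (mod 82); 2^4 ≡ 16 (mod 82)
2^5 = 2^1 × 2^4 ≡ 32 (mod 82)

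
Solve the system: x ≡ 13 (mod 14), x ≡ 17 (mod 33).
83

Using Chinese Remainder Theorem:
M = 14 × 33 = 462
M1 = 33, M2 = 14
y1 = 33^(-1) mod 14 = 3
y2 = 14^(-1) mod 33 = 26
x = (13×33×3 + 17×14×26) mod 462 = 83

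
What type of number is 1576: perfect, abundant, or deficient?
deficient

Proper divisors of 1576: sum = 1 + 2 + 4 + 8 + 197 + 394 + 788 = 1394
Since 1394 < 1576, 1576 is deficient.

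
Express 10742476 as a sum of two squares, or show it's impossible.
Not possible

Factorization: 10742476 = 2^2 × 139^3
By Fermat: n is sum of two squares iff every prime p ≡ 3 (mod 4) appears to even power.
Prime(s) ≡ 3 (mod 4) with odd exponent: [(139, 3)]
Therefore 10742476 cannot be expressed as a² + b².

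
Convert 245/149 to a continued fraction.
[1; 1, 1, 1, 4, 3, 3]

Euclidean algorithm steps:
245 = 1 × 149 + 96
149 = 1 × 96 + 53
96 = 1 × 53 + 43
53 = 1 × 43 + 10
43 = 4 × 10 + 3
10 = 3 × 3 + 1
3 = 3 × 1 + 0
Continued fraction: [1; 1, 1, 1, 4, 3, 3]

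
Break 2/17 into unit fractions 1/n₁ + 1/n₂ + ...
1/9 + 1/153

Greedy algorithm:
2/17: ceiling(17/2) = 9, use 1/9
1/153: ceiling(153/1) = 153, use 1/153
Result: 2/17 = 1/9 + 1/153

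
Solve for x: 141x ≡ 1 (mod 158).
65

gcd(141, 158) = 1, so the inverse exists.
Extended Euclidean algorithm on (158, 141):
158 = 1 × 141 + 17  ⟹  17 = (1)·158 + (-1)·141
141 = 8 × 17 + 5  ⟹  5 = (-8)·158 + (9)·141
17 = 3 × 5 + 2  ⟹  2 = (25)·158 + (-28)·141
5 = 2 × 2 + 1  ⟹  1 = (-58)·158 + (65)·141
So (65)·141 ≡ 1 (mod 158), i.e. 141^(-1) ≡ 65 (mod 158).
Check: 141 × 65 = 9165 ≡ 1 (mod 158)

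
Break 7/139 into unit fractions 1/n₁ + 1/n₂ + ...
1/20 + 1/2780

Greedy algorithm:
7/139: ceiling(139/7) = 20, use 1/20
1/2780: ceiling(2780/1) = 2780, use 1/2780
Result: 7/139 = 1/20 + 1/2780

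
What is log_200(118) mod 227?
85

Baby-step giant-step with step n = ⌈√227⌉ = 16.
Baby steps 200^j mod 227 (j:value) for j=0..15: 0:1, 1:200, 2:48, 3:66, 4:34, 5:217, 6:43, 7:201, 8:21, 9:114, 10:100, 11:24, 12:33, 13:17, 14:222, 15:135.
Giant-step multiplier: 200^(-16) ≡ 200^(226-16) = 200^210 ≡ 192 (mod 227).
Giant steps γ_i = 118·192^i mod 227: γ_0=118, γ_1=183, γ_2=178, γ_3=126, γ_4=130, γ_5=217 (in table at j=5).
x = i·n + j = 5·16 + 5 = 85.
Check: 200^85 ≡ 118 (mod 227).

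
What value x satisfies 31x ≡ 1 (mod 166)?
75

gcd(31, 166) = 1, so the inverse exists.
Extended Euclidean algorithm on (166, 31):
166 = 5 × 31 + 11  ⟹  11 = (1)·166 + (-5)·31
31 = 2 × 11 + 9  ⟹  9 = (-2)·166 + (11)·31
11 = 1 × 9 + 2  ⟹  2 = (3)·166 + (-16)·31
9 = 4 × 2 + 1  ⟹  1 = (-14)·166 + (75)·31
So (75)·31 ≡ 1 (mod 166), i.e. 31^(-1) ≡ 75 (mod 166).
Check: 31 × 75 = 2325 ≡ 1 (mod 166)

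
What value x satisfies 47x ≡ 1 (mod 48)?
47

gcd(47, 48) = 1, so the inverse exists.
Extended Euclidean algorithm on (48, 47):
48 = 1 × 47 + 1  ⟹  1 = (1)·48 + (-1)·47
So (-1)·47 ≡ 1 (mod 48), i.e. 47^(-1) ≡ -1 ≡ 47 (mod 48).
Check: 47 × 47 = 2209 ≡ 1 (mod 48)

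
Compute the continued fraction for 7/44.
[0; 6, 3, 2]

Euclidean algorithm steps:
7 = 0 × 44 + 7
44 = 6 × 7 + 2
7 = 3 × 2 + 1
2 = 2 × 1 + 0
Continued fraction: [0; 6, 3, 2]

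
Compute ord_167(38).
83

167 is prime, so ord(38) divides φ(167) = 166.
Divisors of 166: 1, 2, 83, 166.
Repeated squaring: 38^1 ≡ 38, 38^2 ≡ 108, 38^4 ≡ 141, 38^8 ≡ 8, 38^16 ≡ 64, 38^32 ≡ 88, 38^64 ≡ 62, 38^128 ≡ 3 (mod 167).
Test 38^d mod 167 for each divisor d in increasing order:
38^1 ≡ 38
38^2 ≡ 108
38^83 = 38^64·38^16·38^2·38^1 ≡ 1  ← first divisor giving 1
The order is 83.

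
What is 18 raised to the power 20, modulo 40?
16

Repeated squaring. Binary of 20 = 10100.
18^1 ≡ 18 (mod 40); 18^2 ≡ 4 (mod 40); 18^4 ≡ 16 (mod 40); 18^8 ≡ 16 (mod 40); 18^16 ≡ 16 (mod 40)
18^20 = 18^4 × 18^16 ≡ 16 (mod 40)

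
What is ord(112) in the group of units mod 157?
52

157 is prime, so ord(112) divides φ(157) = 156.
Divisors of 156: 1, 2, 3, 4, 6, 12, 13, 26, 39, 52, 78, 156.
Repeated squaring: 112^1 ≡ 112, 112^2 ≡ 141, 112^4 ≡ 99, 112^8 ≡ 67, 112^16 ≡ 93, 112^32 ≡ 14, 112^64 ≡ 39, 112^128 ≡ 108 (mod 157).
Test 112^d mod 157 for each divisor d in increasing order:
112^1 ≡ 112
112^2 ≡ 141
112^3 = 112^2·112^1 ≡ 92
112^4 ≡ 99
112^6 = 112^4·112^2 ≡ 143
112^12 = 112^8·112^4 ≡ 39
112^13 = 112^8·112^4·112^1 ≡ 129
112^26 = 112^16·112^8·112^2 ≡ 156
112^39 = 112^32·112^4·112^2·112^1 ≡ 28
112^52 = 112^32·112^16·112^4 ≡ 1  ← first divisor giving 1
The order is 52.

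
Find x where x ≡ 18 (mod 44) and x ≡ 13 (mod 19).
678

Using Chinese Remainder Theorem:
M = 44 × 19 = 836
M1 = 19, M2 = 44
y1 = 19^(-1) mod 44 = 7
y2 = 44^(-1) mod 19 = 16
x = (18×19×7 + 13×44×16) mod 836 = 678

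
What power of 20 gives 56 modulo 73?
33

Baby-step giant-step with step n = ⌈√73⌉ = 9.
Baby steps 20^j mod 73 (j:value) for j=0..8: 0:1, 1:20, 2:35, 3:43, 4:57, 5:45, 6:24, 7:42, 8:37.
Giant-step multiplier: 20^(-9) ≡ 20^(72-9) = 20^63 ≡ 22 (mod 73).
Giant steps γ_i = 56·22^i mod 73: γ_0=56, γ_1=64, γ_2=21, γ_3=24 (in table at j=6).
x = i·n + j = 3·9 + 6 = 33.
Check: 20^33 ≡ 56 (mod 73).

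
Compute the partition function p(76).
9289091

p(n) counts ways to write n as a sum of positive integers (order ignored).
Euler's pentagonal recurrence: p(k) = p(k-1) + p(k-2) - p(k-5) - p(k-7) + p(k-12) + p(k-15) - ... (offsets j(3j∓1)/2, signs ++--, p(0)=1, p(<0)=0).
DP table for k = 0..75: p(0)=1, p(1)=1, p(2)=2, p(3)=3, p(4)=5, p(5)=7, p(6)=11, p(7)=15, p(8)=22, p(9)=30, p(10)=42, p(11)=56, p(12)=77, p(13)=101, p(14)=135, p(15)=176, p(16)=231, p(17)=297, p(18)=385, p(19)=490, p(20)=627, p(21)=792, p(22)=1002, p(23)=1255, p(24)=1575, p(25)=1958, p(26)=2436, p(27)=3010, p(28)=3718, p(29)=4565, p(30)=5604, p(31)=6842, p(32)=8349, p(33)=10143, p(34)=12310, p(35)=14883, p(36)=17977, p(37)=21637, p(38)=26015, p(39)=31185, p(40)=37338, p(41)=44583, p(42)=53174, p(43)=63261, p(44)=75175, p(45)=89134, p(46)=105558, p(47)=124754, p(48)=147273, p(49)=173525, p(50)=204226, p(51)=239943, p(52)=281589, p(53)=329931, p(54)=386155, p(55)=451276, p(56)=526823, p(57)=614154, p(58)=715220, p(59)=831820, p(60)=966467, p(61)=1121505, p(62)=1300156, p(63)=1505499, p(64)=1741630, p(65)=2012558, p(66)=2323520, p(67)=2679689, p(68)=3087735, p(69)=3554345, p(70)=4087968, p(71)=4697205, p(72)=5392783, p(73)=6185689, p(74)=7089500, p(75)=8118264.
Final step: p(76) = p(75) + p(74) - p(71) - p(69) + p(64) + p(61) - p(54) - p(50) + p(41) + p(36) - p(25) - p(19) + p(6)
= 8118264 + 7089500 - 4697205 - 3554345 + 1741630 + 1121505 - 386155 - 204226 + 44583 + 17977 - 1958 - 490 + 11
= 9289091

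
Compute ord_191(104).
95

191 is prime, so ord(104) divides φ(191) = 190.
Divisors of 190: 1, 2, 5, 10, 19, 38, 95, 190.
Repeated squaring: 104^1 ≡ 104, 104^2 ≡ 120, 104^4 ≡ 75, 104^8 ≡ 86, 104^16 ≡ 138, 104^32 ≡ 135, 104^64 ≡ 80, 104^128 ≡ 97 (mod 191).
Test 104^d mod 191 for each divisor d in increasing order:
104^1 ≡ 104
104^2 ≡ 120
104^5 = 104^4·104^1 ≡ 160
104^10 = 104^8·104^2 ≡ 6
104^19 = 104^16·104^2·104^1 ≡ 184
104^38 = 104^32·104^4·104^2 ≡ 49
104^95 = 104^64·104^16·104^8·104^4·104^2·104^1 ≡ 1  ← first divisor giving 1
The order is 95.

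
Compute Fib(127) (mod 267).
94

Matrix identity: Q^n = [[F_(n+1), F_n], [F_n, F_(n-1)]] with Q = [[1,1],[1,0]].
n = 127 = 1111111₂. Square-and-multiply, entries mod 267:
Q^1 = [[1,1],[1,0]]
Q^3 = (Q^1)²·Q = [[3,2],[2,1]]
Q^7 = (Q^3)²·Q = [[21,13],[13,8]]
Q^15 = (Q^7)²·Q = [[186,76],[76,110]]
Q^31 = (Q^15)²·Q = [[123,55],[55,68]]
Q^63 = (Q^31)²·Q = [[90,265],[265,92]]
Q^127 = (Q^63)²·Q = [[264,94],[94,170]]
F_127 mod 267 = Q^127[0][1] = 94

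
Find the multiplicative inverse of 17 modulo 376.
177

gcd(17, 376) = 1, so the inverse exists.
Extended Euclidean algorithm on (376, 17):
376 = 22 × 17 + 2  ⟹  2 = (1)·376 + (-22)·17
17 = 8 × 2 + 1  ⟹  1 = (-8)·376 + (177)·17
So (177)·17 ≡ 1 (mod 376), i.e. 17^(-1) ≡ 177 (mod 376).
Check: 17 × 177 = 3009 ≡ 1 (mod 376)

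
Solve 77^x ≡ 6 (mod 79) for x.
11

Baby-step giant-step with step n = ⌈√79⌉ = 9.
Baby steps 77^j mod 79 (j:value) for j=0..8: 0:1, 1:77, 2:4, 3:71, 4:16, 5:47, 6:64, 7:30, 8:19.
Giant-step multiplier: 77^(-9) ≡ 77^(78-9) = 77^69 ≡ 27 (mod 79).
Giant steps γ_i = 6·27^i mod 79: γ_0=6, γ_1=4 (in table at j=2).
x = i·n + j = 1·9 + 2 = 11.
Check: 77^11 ≡ 6 (mod 79).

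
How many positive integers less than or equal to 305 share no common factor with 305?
240

305 = 5 × 61
φ(n) = n × ∏(1 - 1/p) for each prime p dividing n
φ(305) = 305 × (1 - 1/5) × (1 - 1/61) = 240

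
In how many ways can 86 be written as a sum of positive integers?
34262962

p(n) counts ways to write n as a sum of positive integers (order ignored).
Euler's pentagonal recurrence: p(k) = p(k-1) + p(k-2) - p(k-5) - p(k-7) + p(k-12) + p(k-15) - ... (offsets j(3j∓1)/2, signs ++--, p(0)=1, p(<0)=0).
DP table for k = 0..85: p(0)=1, p(1)=1, p(2)=2, p(3)=3, p(4)=5, p(5)=7, p(6)=11, p(7)=15, p(8)=22, p(9)=30, p(10)=42, p(11)=56, p(12)=77, p(13)=101, p(14)=135, p(15)=176, p(16)=231, p(17)=297, p(18)=385, p(19)=490, p(20)=627, p(21)=792, p(22)=1002, p(23)=1255, p(24)=1575, p(25)=1958, p(26)=2436, p(27)=3010, p(28)=3718, p(29)=4565, p(30)=5604, p(31)=6842, p(32)=8349, p(33)=10143, p(34)=12310, p(35)=14883, p(36)=17977, p(37)=21637, p(38)=26015, p(39)=31185, p(40)=37338, p(41)=44583, p(42)=53174, p(43)=63261, p(44)=75175, p(45)=89134, p(46)=105558, p(47)=124754, p(48)=147273, p(49)=173525, p(50)=204226, p(51)=239943, p(52)=281589, p(53)=329931, p(54)=386155, p(55)=451276, p(56)=526823, p(57)=614154, p(58)=715220, p(59)=831820, p(60)=966467, p(61)=1121505, p(62)=1300156, p(63)=1505499, p(64)=1741630, p(65)=2012558, p(66)=2323520, p(67)=2679689, p(68)=3087735, p(69)=3554345, p(70)=4087968, p(71)=4697205, p(72)=5392783, p(73)=6185689, p(74)=7089500, p(75)=8118264, p(76)=9289091, p(77)=10619863, p(78)=12132164, p(79)=13848650, p(80)=15796476, p(81)=18004327, p(82)=20506255, p(83)=23338469, p(84)=26543660, p(85)=30167357.
Final step: p(86) = p(85) + p(84) - p(81) - p(79) + p(74) + p(71) - p(64) - p(60) + p(51) + p(46) - p(35) - p(29) + p(16) + p(9)
= 30167357 + 26543660 - 18004327 - 13848650 + 7089500 + 4697205 - 1741630 - 966467 + 239943 + 105558 - 14883 - 4565 + 231 + 30
= 34262962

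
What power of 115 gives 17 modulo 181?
155

Baby-step giant-step with step n = ⌈√181⌉ = 14.
Baby steps 115^j mod 181 (j:value) for j=0..13: 0:1, 1:115, 2:12, 3:113, 4:144, 5:89, 6:99, 7:163, 8:102, 9:146, 10:138, 11:123, 12:27, 13:28.
Giant-step multiplier: 115^(-14) ≡ 115^(180-14) = 115^166 ≡ 100 (mod 181).
Giant steps γ_i = 17·100^i mod 181: γ_0=17, γ_1=71, γ_2=41, γ_3=118, γ_4=35, γ_5=61, γ_6=127, γ_7=30, γ_8=104, γ_9=83, γ_10=155, γ_11=115 (in table at j=1).
x = i·n + j = 11·14 + 1 = 155.
Check: 115^155 ≡ 17 (mod 181).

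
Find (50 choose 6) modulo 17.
1

Using Lucas' theorem:
Write n=50 and k=6 in base 17:
n in base 17: [2, 16]
k in base 17: [0, 6]
C(50,6) mod 17 = ∏ C(n_i, k_i) mod 17
Digit binomials (mod 17): C(2,0) = 1; C(16,6) = 8008 ≡ 1
Product: 1 × 1 = 1 ≡ 1 (mod 17)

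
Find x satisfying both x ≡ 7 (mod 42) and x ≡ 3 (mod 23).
49

Using Chinese Remainder Theorem:
M = 42 × 23 = 966
M1 = 23, M2 = 42
y1 = 23^(-1) mod 42 = 11
y2 = 42^(-1) mod 23 = 17
x = (7×23×11 + 3×42×17) mod 966 = 49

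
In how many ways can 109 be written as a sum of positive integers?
541946240

p(n) counts ways to write n as a sum of positive integers (order ignored).
Euler's pentagonal recurrence: p(k) = p(k-1) + p(k-2) - p(k-5) - p(k-7) + p(k-12) + p(k-15) - ... (offsets j(3j∓1)/2, signs ++--, p(0)=1, p(<0)=0).
DP table for k = 0..108: p(0)=1, p(1)=1, p(2)=2, p(3)=3, p(4)=5, p(5)=7, p(6)=11, p(7)=15, p(8)=22, p(9)=30, p(10)=42, p(11)=56, p(12)=77, p(13)=101, p(14)=135, p(15)=176, p(16)=231, p(17)=297, p(18)=385, p(19)=490, p(20)=627, p(21)=792, p(22)=1002, p(23)=1255, p(24)=1575, p(25)=1958, p(26)=2436, p(27)=3010, p(28)=3718, p(29)=4565, p(30)=5604, p(31)=6842, p(32)=8349, p(33)=10143, p(34)=12310, p(35)=14883, p(36)=17977, p(37)=21637, p(38)=26015, p(39)=31185, p(40)=37338, p(41)=44583, p(42)=53174, p(43)=63261, p(44)=75175, p(45)=89134, p(46)=105558, p(47)=124754, p(48)=147273, p(49)=173525, p(50)=204226, p(51)=239943, p(52)=281589, p(53)=329931, p(54)=386155, p(55)=451276, p(56)=526823, p(57)=614154, p(58)=715220, p(59)=831820, p(60)=966467, p(61)=1121505, p(62)=1300156, p(63)=1505499, p(64)=1741630, p(65)=2012558, p(66)=2323520, p(67)=2679689, p(68)=3087735, p(69)=3554345, p(70)=4087968, p(71)=4697205, p(72)=5392783, p(73)=6185689, p(74)=7089500, p(75)=8118264, p(76)=9289091, p(77)=10619863, p(78)=12132164, p(79)=13848650, p(80)=15796476, p(81)=18004327, p(82)=20506255, p(83)=23338469, p(84)=26543660, p(85)=30167357, p(86)=34262962, p(87)=38887673, p(88)=44108109, p(89)=49995925, p(90)=56634173, p(91)=64112359, p(92)=72533807, p(93)=82010177, p(94)=92669720, p(95)=104651419, p(96)=118114304, p(97)=133230930, p(98)=150198136, p(99)=169229875, p(100)=190569292, p(101)=214481126, p(102)=241265379, p(103)=271248950, p(104)=304801365, p(105)=342325709, p(106)=384276336, p(107)=431149389, p(108)=483502844.
Final step: p(109) = p(108) + p(107) - p(104) - p(102) + p(97) + p(94) - p(87) - p(83) + p(74) + p(69) - p(58) - p(52) + p(39) + p(32) - p(17) - p(9)
= 483502844 + 431149389 - 304801365 - 241265379 + 133230930 + 92669720 - 38887673 - 23338469 + 7089500 + 3554345 - 715220 - 281589 + 31185 + 8349 - 297 - 30
= 541946240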